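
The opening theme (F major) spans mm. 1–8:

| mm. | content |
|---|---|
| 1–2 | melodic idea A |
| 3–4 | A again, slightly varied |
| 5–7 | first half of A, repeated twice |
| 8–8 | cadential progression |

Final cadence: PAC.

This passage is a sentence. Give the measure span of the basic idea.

measures 1–2

The presentation of a sentence is the basic idea (bars 1–2) plus its repetition (mm. 3–4); the basic idea is therefore measures 1-2.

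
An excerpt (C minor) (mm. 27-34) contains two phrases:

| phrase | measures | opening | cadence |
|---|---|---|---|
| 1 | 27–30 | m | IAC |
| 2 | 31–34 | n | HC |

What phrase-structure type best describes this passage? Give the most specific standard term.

phrase group

The second phrase closes with a half cadence, which is not stronger than the first phrase's imperfect authentic cadence; without a weak→strong cadential pair there is no antecedent–consequent relationship, so this is a phrase group rather than a period.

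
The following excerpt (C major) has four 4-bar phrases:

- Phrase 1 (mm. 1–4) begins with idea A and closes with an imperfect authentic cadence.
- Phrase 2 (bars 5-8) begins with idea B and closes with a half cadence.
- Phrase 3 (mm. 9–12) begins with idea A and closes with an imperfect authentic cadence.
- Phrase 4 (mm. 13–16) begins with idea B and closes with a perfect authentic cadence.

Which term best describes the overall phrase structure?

parallel double period

Four phrases in two halves: the first half (bars 1-8) ends with a half cadence, the second (mm. 9-16) with a perfect authentic cadence — a large antecedent–consequent pair, i.e. a double period.
Phrase 3 begins with the same material as phrase 1, making it parallel.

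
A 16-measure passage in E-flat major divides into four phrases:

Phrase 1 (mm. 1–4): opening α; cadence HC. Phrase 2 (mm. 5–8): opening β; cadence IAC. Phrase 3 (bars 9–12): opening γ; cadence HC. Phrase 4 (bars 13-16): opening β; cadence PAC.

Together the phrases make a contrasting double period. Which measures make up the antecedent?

measures 1–8

In a double period the first pair of phrases (ending imperfect authentic cadence) is the large antecedent and the second pair (ending perfect authentic cadence) is the large consequent; the antecedent is measures 1–8.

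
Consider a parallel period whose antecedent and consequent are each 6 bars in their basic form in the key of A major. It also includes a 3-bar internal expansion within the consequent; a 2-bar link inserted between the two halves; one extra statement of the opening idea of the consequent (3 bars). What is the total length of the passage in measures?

Basic parallel period: 6 + 6 = 12 bars.
12 (basic form) + 3 (internal expansion) + 2 (link) + 3 (extra statement) = 20.

20 measures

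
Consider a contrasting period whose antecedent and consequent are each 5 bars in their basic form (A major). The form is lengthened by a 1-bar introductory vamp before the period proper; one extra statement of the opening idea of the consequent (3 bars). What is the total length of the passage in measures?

Basic contrasting period: 5 + 5 = 10 bars.
10 (basic form) + 1 (introduction) + 3 (extra statement) = 14.

14 measures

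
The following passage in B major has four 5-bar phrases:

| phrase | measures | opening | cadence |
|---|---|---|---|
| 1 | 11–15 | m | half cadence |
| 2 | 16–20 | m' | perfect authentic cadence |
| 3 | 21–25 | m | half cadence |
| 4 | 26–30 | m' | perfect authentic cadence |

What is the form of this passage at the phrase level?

The cadence pattern HC–PAC–HC–PAC is weak–strong twice, and phrases 3–4 restate phrases 1–2: a period heard twice, not a double period (which would end weakly at phrase 2).

repeated period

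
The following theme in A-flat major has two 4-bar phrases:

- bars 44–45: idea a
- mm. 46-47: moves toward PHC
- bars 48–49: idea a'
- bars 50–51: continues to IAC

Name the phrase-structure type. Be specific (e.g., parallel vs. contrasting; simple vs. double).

parallel period

Phrase 1 ends with a Phrygian half cadence (weaker) and phrase 2 with an imperfect authentic cadence (stronger): antecedent + consequent = a period.
The two phrases open with the same material (a / a'), so the period is parallel.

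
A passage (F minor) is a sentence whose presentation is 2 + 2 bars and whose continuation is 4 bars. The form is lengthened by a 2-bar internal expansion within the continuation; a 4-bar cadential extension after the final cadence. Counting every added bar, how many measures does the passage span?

Basic sentence: 2 + 2 + 4 = 8 bars.
8 (basic form) + 2 (internal expansion) + 4 (cadential extension) = 14.

14 measures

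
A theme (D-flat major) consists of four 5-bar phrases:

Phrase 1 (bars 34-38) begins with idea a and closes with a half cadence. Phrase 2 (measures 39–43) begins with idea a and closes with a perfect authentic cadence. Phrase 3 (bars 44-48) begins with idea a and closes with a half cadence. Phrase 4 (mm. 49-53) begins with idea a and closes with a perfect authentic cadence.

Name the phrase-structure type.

The cadence pattern HC–PAC–HC–PAC is weak–strong twice, and phrases 3–4 restate phrases 1–2: a period heard twice, not a double period (which would end weakly at phrase 2).

repeated period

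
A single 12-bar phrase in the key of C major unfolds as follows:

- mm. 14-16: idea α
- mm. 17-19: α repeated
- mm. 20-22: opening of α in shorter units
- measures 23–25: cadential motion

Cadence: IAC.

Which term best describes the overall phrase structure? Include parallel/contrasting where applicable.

Basic idea (measures 14–16) + its repetition (bars 17-19) form the presentation; fragmentation and cadence (mm. 20–25) form the continuation — the 12-bar whole is a sentence.

sentence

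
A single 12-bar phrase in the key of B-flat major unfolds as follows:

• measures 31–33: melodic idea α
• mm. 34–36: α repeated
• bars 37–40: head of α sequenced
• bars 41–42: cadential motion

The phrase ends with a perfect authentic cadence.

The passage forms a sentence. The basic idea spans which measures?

The presentation of a sentence is the basic idea (measures 31–33) plus its repetition (mm. 34–36); the basic idea is therefore mm. 31–33.

measures 31–33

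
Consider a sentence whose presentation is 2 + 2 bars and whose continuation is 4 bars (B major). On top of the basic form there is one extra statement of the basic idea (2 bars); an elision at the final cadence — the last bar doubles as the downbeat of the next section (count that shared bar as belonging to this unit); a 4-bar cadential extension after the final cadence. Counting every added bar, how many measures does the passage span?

14 measures

Basic sentence: 2 + 2 + 4 = 8 bars.
8 (basic form) + 2 (extra statement) + 4 (cadential extension) = 14.
The elision shares a bar with the next section but does not change this unit's count.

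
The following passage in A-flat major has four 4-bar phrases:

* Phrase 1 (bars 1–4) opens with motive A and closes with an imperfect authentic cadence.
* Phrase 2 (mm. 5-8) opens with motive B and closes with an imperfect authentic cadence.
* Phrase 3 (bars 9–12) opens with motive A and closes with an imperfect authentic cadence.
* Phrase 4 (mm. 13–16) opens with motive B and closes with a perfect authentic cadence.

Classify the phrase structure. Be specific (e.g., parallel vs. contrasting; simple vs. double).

parallel double period

Four phrases in two halves: the first half (bars 1-8) ends with an imperfect authentic cadence, the second (measures 9–16) with a perfect authentic cadence — a large antecedent–consequent pair, i.e. a double period.
Phrase 3 begins with the same material as phrase 1, making it parallel.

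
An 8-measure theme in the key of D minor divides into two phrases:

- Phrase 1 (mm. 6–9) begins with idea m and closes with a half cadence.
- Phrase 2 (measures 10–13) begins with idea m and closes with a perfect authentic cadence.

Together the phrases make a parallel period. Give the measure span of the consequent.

measures 10–13

The phrase ending with the weaker cadence (half cadence) is the antecedent; the one ending more conclusively (perfect authentic cadence) is the consequent. The consequent is measures 10–13.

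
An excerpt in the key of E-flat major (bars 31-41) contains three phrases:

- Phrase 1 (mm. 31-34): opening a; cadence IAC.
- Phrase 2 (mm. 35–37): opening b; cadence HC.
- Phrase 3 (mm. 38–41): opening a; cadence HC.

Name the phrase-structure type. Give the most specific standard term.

phrase group

The final phrase closes with a half cadence, which is not stronger than the preceding half cadence; the 3 phrases lack an overall antecedent–consequent design and so form a phrase group.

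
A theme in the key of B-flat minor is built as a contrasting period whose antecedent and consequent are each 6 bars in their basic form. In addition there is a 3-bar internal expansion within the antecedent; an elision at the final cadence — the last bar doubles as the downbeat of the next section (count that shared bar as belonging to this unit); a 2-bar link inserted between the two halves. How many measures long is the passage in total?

17 measures

Basic contrasting period: 6 + 6 = 12 bars.
12 (basic form) + 3 (internal expansion) + 2 (link) = 17.
The elision shares a bar with the next section but does not change this unit's count.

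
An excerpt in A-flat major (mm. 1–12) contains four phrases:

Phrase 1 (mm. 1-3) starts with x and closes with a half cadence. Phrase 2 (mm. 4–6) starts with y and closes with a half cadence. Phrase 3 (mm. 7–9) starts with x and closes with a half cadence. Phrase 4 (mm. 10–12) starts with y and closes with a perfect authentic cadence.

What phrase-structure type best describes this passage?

parallel double period

Four phrases in two halves: the first half (measures 1-6) ends with a half cadence, the second (mm. 7-12) with a perfect authentic cadence — a large antecedent–consequent pair, i.e. a double period.
Phrase 3 begins with the same material as phrase 1, making it parallel.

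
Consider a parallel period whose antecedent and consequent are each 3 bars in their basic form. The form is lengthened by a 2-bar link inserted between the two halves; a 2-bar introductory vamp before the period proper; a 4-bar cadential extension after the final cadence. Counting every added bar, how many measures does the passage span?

14 measures

Basic parallel period: 3 + 3 = 6 bars.
6 (basic form) + 2 (link) + 2 (introduction) + 4 (cadential extension) = 14.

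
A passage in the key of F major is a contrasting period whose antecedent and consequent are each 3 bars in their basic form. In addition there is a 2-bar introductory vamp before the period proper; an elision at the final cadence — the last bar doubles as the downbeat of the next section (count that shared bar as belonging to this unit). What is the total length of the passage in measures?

Basic contrasting period: 3 + 3 = 6 bars.
6 (basic form) + 2 (introduction) = 8.
The elision shares a bar with the next section but does not change this unit's count.

8 measures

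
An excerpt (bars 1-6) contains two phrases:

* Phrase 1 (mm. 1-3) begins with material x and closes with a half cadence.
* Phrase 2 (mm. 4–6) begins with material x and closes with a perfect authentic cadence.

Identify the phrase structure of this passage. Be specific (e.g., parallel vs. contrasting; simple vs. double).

Phrase 1 ends with a half cadence (weaker) and phrase 2 with a perfect authentic cadence (stronger): antecedent + consequent = a period.
The two phrases open with the same material (x / x), so the period is parallel.

parallel period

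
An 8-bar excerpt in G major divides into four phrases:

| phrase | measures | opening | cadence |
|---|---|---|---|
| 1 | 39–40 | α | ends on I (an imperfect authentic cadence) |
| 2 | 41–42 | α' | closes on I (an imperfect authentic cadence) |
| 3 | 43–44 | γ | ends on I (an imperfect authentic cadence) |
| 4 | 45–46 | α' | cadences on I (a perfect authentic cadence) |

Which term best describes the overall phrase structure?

Four phrases in two halves: the first half (bars 39–42) ends with an imperfect authentic cadence, the second (bars 43-46) with a perfect authentic cadence — a large antecedent–consequent pair, i.e. a double period.
Phrase 3 begins with different material from phrase 1, making it contrasting.

contrasting double period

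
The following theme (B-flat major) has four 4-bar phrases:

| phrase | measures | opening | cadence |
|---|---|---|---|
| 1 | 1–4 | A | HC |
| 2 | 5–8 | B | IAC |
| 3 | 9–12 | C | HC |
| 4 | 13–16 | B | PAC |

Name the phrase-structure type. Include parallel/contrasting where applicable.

contrasting double period

Four phrases in two halves: the first half (mm. 1-8) ends with an imperfect authentic cadence, the second (bars 9–16) with a perfect authentic cadence — a large antecedent–consequent pair, i.e. a double period.
Phrase 3 begins with different material from phrase 1, making it contrasting.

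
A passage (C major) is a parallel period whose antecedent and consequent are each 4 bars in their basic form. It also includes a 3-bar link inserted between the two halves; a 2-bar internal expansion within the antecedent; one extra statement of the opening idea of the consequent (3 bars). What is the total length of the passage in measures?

16 measures

Basic parallel period: 4 + 4 = 8 bars.
8 (basic form) + 3 (link) + 2 (internal expansion) + 3 (extra statement) = 16.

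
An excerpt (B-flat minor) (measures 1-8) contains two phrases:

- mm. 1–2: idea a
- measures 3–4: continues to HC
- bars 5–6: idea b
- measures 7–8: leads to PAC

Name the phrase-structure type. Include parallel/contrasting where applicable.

Phrase 1 ends with a half cadence (weaker) and phrase 2 with a perfect authentic cadence (stronger): antecedent + consequent = a period.
The two phrases open with different material (a / b), so the period is contrasting.

contrasting period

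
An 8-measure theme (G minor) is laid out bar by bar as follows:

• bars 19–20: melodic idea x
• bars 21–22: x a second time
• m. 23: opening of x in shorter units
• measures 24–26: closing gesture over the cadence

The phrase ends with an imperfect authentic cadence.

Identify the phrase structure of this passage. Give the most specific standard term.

Basic idea (bars 19-20) + its repetition (mm. 21–22) form the presentation; fragmentation and cadence (mm. 23-26) form the continuation — the 8-bar whole is a sentence.

sentence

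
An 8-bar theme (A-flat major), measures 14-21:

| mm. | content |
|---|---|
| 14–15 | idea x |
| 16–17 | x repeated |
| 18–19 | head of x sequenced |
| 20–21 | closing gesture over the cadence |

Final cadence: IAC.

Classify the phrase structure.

sentence

Basic idea (mm. 14-15) + its repetition (bars 16-17) form the presentation; fragmentation and cadence (mm. 18-21) form the continuation — the 8-bar whole is a sentence.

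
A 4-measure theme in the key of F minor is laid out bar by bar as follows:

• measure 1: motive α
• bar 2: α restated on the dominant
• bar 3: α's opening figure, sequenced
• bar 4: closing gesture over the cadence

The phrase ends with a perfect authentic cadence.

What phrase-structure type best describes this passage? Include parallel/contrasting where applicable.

sentence

Basic idea (m. 1) + its repetition (m. 2) form the presentation; fragmentation and cadence (mm. 3–4) form the continuation — the 4-bar whole is a sentence.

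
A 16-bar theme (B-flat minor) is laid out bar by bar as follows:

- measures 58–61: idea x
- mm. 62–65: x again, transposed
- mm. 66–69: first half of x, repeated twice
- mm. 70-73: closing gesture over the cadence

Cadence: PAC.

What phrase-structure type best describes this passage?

Basic idea (mm. 58–61) + its repetition (bars 62-65) form the presentation; fragmentation and cadence (mm. 66–73) form the continuation — the 16-bar whole is a sentence.

sentence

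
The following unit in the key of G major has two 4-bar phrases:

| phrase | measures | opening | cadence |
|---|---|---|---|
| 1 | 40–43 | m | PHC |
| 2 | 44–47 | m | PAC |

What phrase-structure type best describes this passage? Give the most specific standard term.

parallel period

Phrase 1 ends with a Phrygian half cadence (weaker) and phrase 2 with a perfect authentic cadence (stronger): antecedent + consequent = a period.
The two phrases open with the same material (m / m), so the period is parallel.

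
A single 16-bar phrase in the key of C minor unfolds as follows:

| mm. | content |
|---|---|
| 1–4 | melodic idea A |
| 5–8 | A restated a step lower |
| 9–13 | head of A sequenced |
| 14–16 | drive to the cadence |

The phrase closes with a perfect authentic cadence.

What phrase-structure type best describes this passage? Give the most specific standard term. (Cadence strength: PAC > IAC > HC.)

sentence

Basic idea (mm. 1–4) + its repetition (measures 5–8) form the presentation; fragmentation and cadence (mm. 9–16) form the continuation — the 16-bar whole is a sentence.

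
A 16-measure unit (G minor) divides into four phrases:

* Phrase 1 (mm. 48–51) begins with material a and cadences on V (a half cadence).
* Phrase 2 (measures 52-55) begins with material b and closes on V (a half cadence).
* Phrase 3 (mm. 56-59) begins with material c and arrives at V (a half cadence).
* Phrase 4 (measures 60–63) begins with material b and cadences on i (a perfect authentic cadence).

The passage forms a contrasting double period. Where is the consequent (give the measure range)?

In a double period the four phrases pair into a large antecedent (phrases 1–2, ending half cadence) and a large consequent (phrases 3–4, ending perfect authentic cadence). The consequent spans mm. 56–63.

measures 56–63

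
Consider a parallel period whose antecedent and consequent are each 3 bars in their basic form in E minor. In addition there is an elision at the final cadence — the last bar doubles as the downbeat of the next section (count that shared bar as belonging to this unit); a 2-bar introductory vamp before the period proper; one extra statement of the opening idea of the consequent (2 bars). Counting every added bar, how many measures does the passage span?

10 measures

Basic parallel period: 3 + 3 = 6 bars.
6 (basic form) + 2 (introduction) + 2 (extra statement) = 10.
The elision shares a bar with the next section but does not change this unit's count.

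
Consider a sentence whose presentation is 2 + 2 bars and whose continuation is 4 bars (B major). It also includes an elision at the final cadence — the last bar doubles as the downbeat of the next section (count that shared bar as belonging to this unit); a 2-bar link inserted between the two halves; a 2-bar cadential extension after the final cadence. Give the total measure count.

Basic sentence: 2 + 2 + 4 = 8 bars.
8 (basic form) + 2 (link) + 2 (cadential extension) = 12.
The elision shares a bar with the next section but does not change this unit's count.

12 measures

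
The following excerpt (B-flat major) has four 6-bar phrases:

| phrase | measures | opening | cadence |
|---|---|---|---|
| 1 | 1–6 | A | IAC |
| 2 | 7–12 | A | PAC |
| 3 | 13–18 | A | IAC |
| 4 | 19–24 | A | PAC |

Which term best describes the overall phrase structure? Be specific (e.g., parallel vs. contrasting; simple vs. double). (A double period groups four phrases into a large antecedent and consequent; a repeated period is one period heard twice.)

The cadence pattern IAC–PAC–IAC–PAC is weak–strong twice, and phrases 3–4 restate phrases 1–2: a period heard twice, not a double period (which would end weakly at phrase 2).

repeated period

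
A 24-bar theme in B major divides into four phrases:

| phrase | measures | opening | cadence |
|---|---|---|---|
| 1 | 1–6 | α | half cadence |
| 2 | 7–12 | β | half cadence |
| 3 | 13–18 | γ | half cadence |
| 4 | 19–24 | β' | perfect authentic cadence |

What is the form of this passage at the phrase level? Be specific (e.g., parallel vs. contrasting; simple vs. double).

contrasting double period

Four phrases in two halves: the first half (mm. 1–12) ends with a half cadence, the second (mm. 13–24) with a perfect authentic cadence — a large antecedent–consequent pair, i.e. a double period.
Phrase 3 begins with different material from phrase 1, making it contrasting.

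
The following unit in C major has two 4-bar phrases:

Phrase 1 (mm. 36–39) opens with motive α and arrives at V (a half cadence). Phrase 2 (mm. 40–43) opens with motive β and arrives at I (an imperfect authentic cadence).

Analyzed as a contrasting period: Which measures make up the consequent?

The antecedent is the phrase ending with the weaker cadence (half cadence, phrase 1) and the consequent the one ending more conclusively (imperfect authentic cadence, phrase 2); the consequent is mm. 40–43.

measures 40–43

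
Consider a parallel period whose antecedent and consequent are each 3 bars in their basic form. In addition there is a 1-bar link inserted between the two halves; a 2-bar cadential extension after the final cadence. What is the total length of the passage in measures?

9 measures

Basic parallel period: 3 + 3 = 6 bars.
6 (basic form) + 1 (link) + 2 (cadential extension) = 9.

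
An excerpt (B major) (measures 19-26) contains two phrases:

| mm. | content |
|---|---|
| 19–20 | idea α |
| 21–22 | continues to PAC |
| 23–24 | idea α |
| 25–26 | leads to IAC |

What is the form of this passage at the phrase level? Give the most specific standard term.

The second phrase closes with an imperfect authentic cadence, which is not stronger than the first phrase's perfect authentic cadence; without a weak→strong cadential pair there is no antecedent–consequent relationship, so this is a phrase group rather than a period.

phrase group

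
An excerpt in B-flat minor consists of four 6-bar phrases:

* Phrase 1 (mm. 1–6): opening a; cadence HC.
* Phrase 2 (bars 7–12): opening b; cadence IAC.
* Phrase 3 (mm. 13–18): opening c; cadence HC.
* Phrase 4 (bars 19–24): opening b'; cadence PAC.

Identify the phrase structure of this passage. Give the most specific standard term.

contrasting double period

Four phrases in two halves: the first half (measures 1–12) ends with an imperfect authentic cadence, the second (mm. 13-24) with a perfect authentic cadence — a large antecedent–consequent pair, i.e. a double period.
Phrase 3 begins with different material from phrase 1, making it contrasting.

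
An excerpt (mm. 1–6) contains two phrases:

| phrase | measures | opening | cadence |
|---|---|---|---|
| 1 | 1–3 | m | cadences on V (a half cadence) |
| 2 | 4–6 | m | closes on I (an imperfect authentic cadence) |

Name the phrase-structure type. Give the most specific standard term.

parallel period

Phrase 1 ends with a half cadence (weaker) and phrase 2 with an imperfect authentic cadence (stronger): antecedent + consequent = a period.
The two phrases open with the same material (m / m), so the period is parallel.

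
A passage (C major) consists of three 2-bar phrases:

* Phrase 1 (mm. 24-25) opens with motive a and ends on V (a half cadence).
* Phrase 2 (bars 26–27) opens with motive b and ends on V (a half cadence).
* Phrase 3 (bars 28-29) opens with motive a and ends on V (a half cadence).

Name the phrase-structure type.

phrase group

The final phrase closes with a half cadence, which is not stronger than the preceding half cadence; the 3 phrases lack an overall antecedent–consequent design and so form a phrase group.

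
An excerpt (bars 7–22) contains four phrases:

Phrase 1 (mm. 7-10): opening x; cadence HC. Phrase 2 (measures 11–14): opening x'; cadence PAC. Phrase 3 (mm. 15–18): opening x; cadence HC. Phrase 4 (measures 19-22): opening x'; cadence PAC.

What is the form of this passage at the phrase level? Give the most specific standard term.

The cadence pattern HC–PAC–HC–PAC is weak–strong twice, and phrases 3–4 restate phrases 1–2: a period heard twice, not a double period (which would end weakly at phrase 2).

repeated period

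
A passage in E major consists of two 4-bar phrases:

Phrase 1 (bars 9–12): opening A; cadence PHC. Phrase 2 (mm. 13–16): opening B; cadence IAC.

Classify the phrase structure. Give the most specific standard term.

contrasting period

Phrase 1 ends with a Phrygian half cadence (weaker) and phrase 2 with an imperfect authentic cadence (stronger): antecedent + consequent = a period.
The two phrases open with different material (A / B), so the period is contrasting.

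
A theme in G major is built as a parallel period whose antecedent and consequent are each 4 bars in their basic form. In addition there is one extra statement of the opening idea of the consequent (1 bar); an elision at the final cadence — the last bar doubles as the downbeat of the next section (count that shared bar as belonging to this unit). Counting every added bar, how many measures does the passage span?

Basic parallel period: 4 + 4 = 8 bars.
8 (basic form) + 1 (extra statement) = 9.
The elision shares a bar with the next section but does not change this unit's count.

9 measures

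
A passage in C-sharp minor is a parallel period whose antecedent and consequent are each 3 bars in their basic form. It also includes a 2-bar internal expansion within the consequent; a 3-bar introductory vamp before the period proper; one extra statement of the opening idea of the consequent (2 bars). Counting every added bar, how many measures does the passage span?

13 measures

Basic parallel period: 3 + 3 = 6 bars.
6 (basic form) + 2 (internal expansion) + 3 (introduction) + 2 (extra statement) = 13.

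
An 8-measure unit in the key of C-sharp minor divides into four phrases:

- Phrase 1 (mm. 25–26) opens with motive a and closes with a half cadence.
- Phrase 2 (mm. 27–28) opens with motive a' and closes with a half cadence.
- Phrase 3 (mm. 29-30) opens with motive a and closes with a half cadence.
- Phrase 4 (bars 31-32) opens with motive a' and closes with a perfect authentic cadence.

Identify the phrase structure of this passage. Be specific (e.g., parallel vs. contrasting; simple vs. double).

parallel double period

Four phrases in two halves: the first half (bars 25-28) ends with a half cadence, the second (measures 29-32) with a perfect authentic cadence — a large antecedent–consequent pair, i.e. a double period.
Phrase 3 begins with the same material as phrase 1, making it parallel.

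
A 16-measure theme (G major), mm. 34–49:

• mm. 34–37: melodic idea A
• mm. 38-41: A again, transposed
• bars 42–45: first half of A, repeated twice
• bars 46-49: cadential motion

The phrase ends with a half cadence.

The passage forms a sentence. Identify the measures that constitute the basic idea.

The presentation of a sentence is the basic idea (mm. 34–37) plus its repetition (measures 38–41); the basic idea is therefore bars 34-37.

measures 34–37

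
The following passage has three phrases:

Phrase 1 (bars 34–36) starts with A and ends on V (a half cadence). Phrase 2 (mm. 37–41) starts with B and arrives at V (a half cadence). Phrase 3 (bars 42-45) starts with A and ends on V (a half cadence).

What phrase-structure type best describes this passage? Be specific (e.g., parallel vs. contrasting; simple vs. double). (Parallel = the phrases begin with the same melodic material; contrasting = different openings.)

phrase group

The final phrase closes with a half cadence, which is not stronger than the preceding half cadence; the 3 phrases lack an overall antecedent–consequent design and so form a phrase group.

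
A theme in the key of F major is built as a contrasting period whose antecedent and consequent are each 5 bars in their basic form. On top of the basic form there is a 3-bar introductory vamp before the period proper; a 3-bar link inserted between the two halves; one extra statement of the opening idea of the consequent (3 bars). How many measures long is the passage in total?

Basic contrasting period: 5 + 5 = 10 bars.
10 (basic form) + 3 (introduction) + 3 (link) + 3 (extra statement) = 19.

19 measures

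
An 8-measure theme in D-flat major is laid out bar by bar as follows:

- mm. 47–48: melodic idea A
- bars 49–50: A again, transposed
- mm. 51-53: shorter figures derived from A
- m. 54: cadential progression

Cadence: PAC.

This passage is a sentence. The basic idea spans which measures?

measures 47–48

The presentation of a sentence is the basic idea (mm. 47–48) plus its repetition (mm. 49–50); the basic idea is therefore mm. 47–48.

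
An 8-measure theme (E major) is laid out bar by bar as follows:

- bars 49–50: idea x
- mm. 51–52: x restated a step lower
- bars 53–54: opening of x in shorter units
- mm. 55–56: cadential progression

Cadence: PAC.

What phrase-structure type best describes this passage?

Basic idea (bars 49–50) + its repetition (bars 51–52) form the presentation; fragmentation and cadence (measures 53–56) form the continuation — the 8-bar whole is a sentence.

sentence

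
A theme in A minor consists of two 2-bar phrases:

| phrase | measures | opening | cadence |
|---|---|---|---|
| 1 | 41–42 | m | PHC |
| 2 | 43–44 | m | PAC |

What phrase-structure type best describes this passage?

parallel period

Phrase 1 ends with a Phrygian half cadence (weaker) and phrase 2 with a perfect authentic cadence (stronger): antecedent + consequent = a period.
The two phrases open with the same material (m / m), so the period is parallel.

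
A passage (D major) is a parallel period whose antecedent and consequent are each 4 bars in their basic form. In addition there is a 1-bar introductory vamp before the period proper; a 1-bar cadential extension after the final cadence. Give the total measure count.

Basic parallel period: 4 + 4 = 8 bars.
8 (basic form) + 1 (introduction) + 1 (cadential extension) = 10.

10 measures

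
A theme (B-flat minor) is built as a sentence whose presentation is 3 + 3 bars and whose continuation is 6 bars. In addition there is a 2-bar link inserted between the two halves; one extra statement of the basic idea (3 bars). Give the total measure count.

17 measures

Basic sentence: 3 + 3 + 6 = 12 bars.
12 (basic form) + 2 (link) + 3 (extra statement) = 17.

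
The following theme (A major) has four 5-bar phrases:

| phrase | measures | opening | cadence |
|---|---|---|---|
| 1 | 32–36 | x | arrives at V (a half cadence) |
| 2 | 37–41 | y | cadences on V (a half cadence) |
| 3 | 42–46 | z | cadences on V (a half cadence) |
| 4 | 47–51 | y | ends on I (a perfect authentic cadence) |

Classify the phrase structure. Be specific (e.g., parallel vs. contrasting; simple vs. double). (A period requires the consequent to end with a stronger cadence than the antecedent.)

Four phrases in two halves: the first half (mm. 32–41) ends with a half cadence, the second (mm. 42-51) with a perfect authentic cadence — a large antecedent–consequent pair, i.e. a double period.
Phrase 3 begins with different material from phrase 1, making it contrasting.

contrasting double period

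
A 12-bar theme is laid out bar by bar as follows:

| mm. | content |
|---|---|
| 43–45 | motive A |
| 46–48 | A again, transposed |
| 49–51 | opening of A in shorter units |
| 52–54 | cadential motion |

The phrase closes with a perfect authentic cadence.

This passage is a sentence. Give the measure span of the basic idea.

The presentation of a sentence is the basic idea (bars 43-45) plus its repetition (mm. 46-48); the basic idea is therefore mm. 43-45.

measures 43–45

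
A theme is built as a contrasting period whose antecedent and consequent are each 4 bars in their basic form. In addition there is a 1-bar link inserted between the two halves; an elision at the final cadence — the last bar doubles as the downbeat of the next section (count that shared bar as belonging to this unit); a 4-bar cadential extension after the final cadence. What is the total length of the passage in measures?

13 measures

Basic contrasting period: 4 + 4 = 8 bars.
8 (basic form) + 1 (link) + 4 (cadential extension) = 13.
The elision shares a bar with the next section but does not change this unit's count.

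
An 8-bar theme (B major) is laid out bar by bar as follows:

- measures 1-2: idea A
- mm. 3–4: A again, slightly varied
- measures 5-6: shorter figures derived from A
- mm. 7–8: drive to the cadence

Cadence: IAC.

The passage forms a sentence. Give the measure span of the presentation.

The presentation of a sentence is the basic idea (mm. 1-2) plus its repetition (measures 3–4); the presentation is therefore mm. 1–4.

measures 1–4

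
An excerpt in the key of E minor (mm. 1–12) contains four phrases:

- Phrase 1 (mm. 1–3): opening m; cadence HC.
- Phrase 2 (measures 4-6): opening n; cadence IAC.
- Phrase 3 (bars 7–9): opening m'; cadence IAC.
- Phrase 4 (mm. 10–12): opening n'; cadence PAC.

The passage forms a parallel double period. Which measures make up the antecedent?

In a double period the first pair of phrases (ending imperfect authentic cadence) is the large antecedent and the second pair (ending perfect authentic cadence) is the large consequent; the antecedent is measures 1–6.

measures 1–6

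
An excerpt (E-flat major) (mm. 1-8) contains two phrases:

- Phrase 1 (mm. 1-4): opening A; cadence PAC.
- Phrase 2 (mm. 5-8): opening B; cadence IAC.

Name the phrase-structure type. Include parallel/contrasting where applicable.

phrase group

The second phrase closes with an imperfect authentic cadence, which is not stronger than the first phrase's perfect authentic cadence; without a weak→strong cadential pair there is no antecedent–consequent relationship, so this is a phrase group rather than a period.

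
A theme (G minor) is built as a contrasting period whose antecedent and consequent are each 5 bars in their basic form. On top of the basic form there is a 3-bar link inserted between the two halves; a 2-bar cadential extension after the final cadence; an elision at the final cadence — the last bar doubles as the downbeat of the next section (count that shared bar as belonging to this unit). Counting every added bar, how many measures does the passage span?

Basic contrasting period: 5 + 5 = 10 bars.
10 (basic form) + 3 (link) + 2 (cadential extension) = 15.
The elision shares a bar with the next section but does not change this unit's count.

15 measures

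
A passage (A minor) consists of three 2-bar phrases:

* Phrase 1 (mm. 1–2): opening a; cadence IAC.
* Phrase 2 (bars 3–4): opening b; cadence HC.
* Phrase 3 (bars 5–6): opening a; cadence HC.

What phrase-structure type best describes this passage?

phrase group

The final phrase closes with a half cadence, which is not stronger than the preceding half cadence; the 3 phrases lack an overall antecedent–consequent design and so form a phrase group.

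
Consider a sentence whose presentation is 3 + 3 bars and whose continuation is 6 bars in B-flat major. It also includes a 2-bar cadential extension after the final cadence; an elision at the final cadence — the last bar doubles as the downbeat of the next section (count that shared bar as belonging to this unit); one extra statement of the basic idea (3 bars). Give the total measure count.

17 measures

Basic sentence: 3 + 3 + 6 = 12 bars.
12 (basic form) + 2 (cadential extension) + 3 (extra statement) = 17.
The elision shares a bar with the next section but does not change this unit's count.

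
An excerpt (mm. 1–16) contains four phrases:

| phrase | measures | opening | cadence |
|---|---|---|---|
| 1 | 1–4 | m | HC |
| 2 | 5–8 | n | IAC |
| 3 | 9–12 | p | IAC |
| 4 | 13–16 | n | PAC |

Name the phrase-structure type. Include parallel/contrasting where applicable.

Four phrases in two halves: the first half (mm. 1–8) ends with an imperfect authentic cadence, the second (mm. 9–16) with a perfect authentic cadence — a large antecedent–consequent pair, i.e. a double period.
Phrase 3 begins with different material from phrase 1, making it contrasting.

contrasting double period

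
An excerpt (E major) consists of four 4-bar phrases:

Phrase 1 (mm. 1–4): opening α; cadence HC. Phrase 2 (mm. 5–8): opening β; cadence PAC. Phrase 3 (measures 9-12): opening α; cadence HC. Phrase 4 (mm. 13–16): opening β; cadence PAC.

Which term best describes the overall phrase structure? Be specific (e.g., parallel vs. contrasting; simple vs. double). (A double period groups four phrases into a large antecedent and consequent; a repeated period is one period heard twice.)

The cadence pattern HC–PAC–HC–PAC is weak–strong twice, and phrases 3–4 restate phrases 1–2: a period heard twice, not a double period (which would end weakly at phrase 2).

repeated period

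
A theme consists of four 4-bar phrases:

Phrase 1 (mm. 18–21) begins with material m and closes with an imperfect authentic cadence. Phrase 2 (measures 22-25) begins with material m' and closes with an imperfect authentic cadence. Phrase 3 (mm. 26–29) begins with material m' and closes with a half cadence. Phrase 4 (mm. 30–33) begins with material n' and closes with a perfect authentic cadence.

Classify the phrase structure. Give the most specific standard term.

parallel double period

Four phrases in two halves: the first half (mm. 18–25) ends with an imperfect authentic cadence, the second (mm. 26–33) with a perfect authentic cadence — a large antecedent–consequent pair, i.e. a double period.
Phrase 3 begins with the same material as phrase 1, making it parallel.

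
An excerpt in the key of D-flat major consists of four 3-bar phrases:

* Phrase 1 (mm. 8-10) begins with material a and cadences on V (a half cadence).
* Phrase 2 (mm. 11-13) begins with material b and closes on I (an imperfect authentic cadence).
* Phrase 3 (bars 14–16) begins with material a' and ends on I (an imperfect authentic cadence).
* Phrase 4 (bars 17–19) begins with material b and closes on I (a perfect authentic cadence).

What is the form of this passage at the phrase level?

Four phrases in two halves: the first half (measures 8–13) ends with an imperfect authentic cadence, the second (measures 14–19) with a perfect authentic cadence — a large antecedent–consequent pair, i.e. a double period.
Phrase 3 begins with the same material as phrase 1, making it parallel.

parallel double period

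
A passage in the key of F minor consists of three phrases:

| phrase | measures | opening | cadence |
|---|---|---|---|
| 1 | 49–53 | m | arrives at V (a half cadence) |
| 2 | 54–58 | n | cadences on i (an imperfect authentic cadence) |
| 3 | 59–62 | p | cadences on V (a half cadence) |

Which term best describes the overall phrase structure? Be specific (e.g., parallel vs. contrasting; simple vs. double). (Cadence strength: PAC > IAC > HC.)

phrase group

The final phrase closes with a half cadence, which is not stronger than the preceding imperfect authentic cadence; the 3 phrases lack an overall antecedent–consequent design and so form a phrase group.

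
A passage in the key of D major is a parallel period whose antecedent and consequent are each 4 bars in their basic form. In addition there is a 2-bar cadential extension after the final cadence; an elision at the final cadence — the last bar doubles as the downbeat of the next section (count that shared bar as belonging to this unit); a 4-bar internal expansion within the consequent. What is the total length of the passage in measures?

14 measures

Basic parallel period: 4 + 4 = 8 bars.
8 (basic form) + 2 (cadential extension) + 4 (internal expansion) = 14.
The elision shares a bar with the next section but does not change this unit's count.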